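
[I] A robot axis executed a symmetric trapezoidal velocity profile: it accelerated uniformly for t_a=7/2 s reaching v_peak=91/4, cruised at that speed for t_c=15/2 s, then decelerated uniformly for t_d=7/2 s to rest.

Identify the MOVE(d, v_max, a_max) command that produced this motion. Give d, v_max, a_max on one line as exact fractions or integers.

a_max = (91/4)/(7/2) = 13/2
d_a = ½·91/4·7/2 = 637/16; d_c = 91/4·15/2 = 1365/8
d = 2·637/16 + 1365/8 = 1001/4
t_c = 15/2 > 0 ⇒ limit active, v_max = 91/4

d=1001/4 v_max=91/4 a_max=13/2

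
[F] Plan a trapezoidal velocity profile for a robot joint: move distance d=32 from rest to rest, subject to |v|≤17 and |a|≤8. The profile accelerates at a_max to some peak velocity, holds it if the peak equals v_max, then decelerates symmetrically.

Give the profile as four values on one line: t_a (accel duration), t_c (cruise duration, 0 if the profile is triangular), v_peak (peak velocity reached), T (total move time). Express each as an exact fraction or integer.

v_max²/a_max = 17²/8 = 289/8
32 < 289/8 → triangular
v_peak = √(32·8) = √256 = 16
t_a = 16/8 = 2; t_c = 0
T = 2·2 = 4

t_a=2 t_c=0 v_peak=16 T=4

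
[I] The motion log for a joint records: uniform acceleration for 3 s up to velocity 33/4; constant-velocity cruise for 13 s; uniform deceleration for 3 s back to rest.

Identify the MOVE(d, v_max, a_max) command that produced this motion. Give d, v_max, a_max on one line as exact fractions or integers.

a_max = (33/4)/3 = 11/4
d_a = ½·33/4·3 = 99/8; d_c = 33/4·13 = 429/4
d = 2·99/8 + 429/4 = 132
t_c = 13 > 0 → v_max = v_peak = 33/4

d=132 v_max=33/4 a_max=11/4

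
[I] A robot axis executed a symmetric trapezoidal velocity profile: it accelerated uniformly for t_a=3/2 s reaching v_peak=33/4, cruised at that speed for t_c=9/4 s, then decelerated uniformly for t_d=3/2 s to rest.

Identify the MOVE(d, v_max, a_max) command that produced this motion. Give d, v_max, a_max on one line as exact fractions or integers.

a_max = (33/4)/(3/2) = 11/2
d_a = ½·33/4·3/2 = 99/16; d_c = 33/4·9/4 = 297/16
d = 2·99/16 + 297/16 = 495/16
t_c = 9/4 > 0 → v_max = v_peak = 33/4

d=495/16 v_max=33/4 a_max=11/2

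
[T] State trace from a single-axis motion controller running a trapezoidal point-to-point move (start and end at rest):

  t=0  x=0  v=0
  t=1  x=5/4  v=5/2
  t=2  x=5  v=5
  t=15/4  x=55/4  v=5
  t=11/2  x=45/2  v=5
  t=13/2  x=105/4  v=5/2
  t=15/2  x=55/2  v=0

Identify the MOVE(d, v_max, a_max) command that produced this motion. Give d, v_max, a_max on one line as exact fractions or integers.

final state: t=15/2, x=55/2, v=0 → d = 55/2
a_max = (5/2−0)/(1−0) = 5/2
max v = 5 over t∈[2,11/2] → v_max = 5
check: 5·(2+7/2) = 55/2 ✓

d=55/2 v_max=5 a_max=5/2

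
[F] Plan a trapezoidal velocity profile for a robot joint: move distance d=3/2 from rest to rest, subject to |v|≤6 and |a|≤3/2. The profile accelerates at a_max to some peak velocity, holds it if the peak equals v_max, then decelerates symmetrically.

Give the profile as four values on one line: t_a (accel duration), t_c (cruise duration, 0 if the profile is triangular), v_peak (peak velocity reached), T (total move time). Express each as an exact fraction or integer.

t_a=1 t_c=0 v_peak=3/2 T=2

(v_max)²/a_max = 6²/(3/2) = 24
3/2 < 24 so t_c = 0
v_peak = √(3/2·3/2) = √(9/4) = 3/2
t_a = (3/2)/(3/2) = 1; t_c = 0
T = 2·1 = 2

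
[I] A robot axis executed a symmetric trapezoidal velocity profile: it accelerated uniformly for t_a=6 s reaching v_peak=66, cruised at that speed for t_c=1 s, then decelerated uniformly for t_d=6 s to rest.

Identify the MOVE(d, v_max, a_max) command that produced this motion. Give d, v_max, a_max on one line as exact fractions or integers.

a_max = 66/6 = 11
d_a = ½·66·6 = 198; d_c = 66·1 = 66
d = 2·198 + 66 = 462
t_c = 1 > 0 so v_max = 66

d=462 v_max=66 a_max=11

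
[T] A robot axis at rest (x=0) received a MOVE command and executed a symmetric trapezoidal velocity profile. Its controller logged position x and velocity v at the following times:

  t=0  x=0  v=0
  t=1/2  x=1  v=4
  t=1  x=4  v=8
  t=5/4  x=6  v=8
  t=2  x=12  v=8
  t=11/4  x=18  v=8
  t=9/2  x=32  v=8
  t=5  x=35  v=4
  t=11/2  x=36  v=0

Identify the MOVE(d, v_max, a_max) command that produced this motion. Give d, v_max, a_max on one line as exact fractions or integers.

final state: t=11/2, x=36, v=0 → d = 36
a_max = (4−0)/(1/2−0) = 8
max v = 8 over t∈[1,9/2] → v_max = 8
check: 8·(1+7/2) = 36 ✓

d=36 v_max=8 a_max=8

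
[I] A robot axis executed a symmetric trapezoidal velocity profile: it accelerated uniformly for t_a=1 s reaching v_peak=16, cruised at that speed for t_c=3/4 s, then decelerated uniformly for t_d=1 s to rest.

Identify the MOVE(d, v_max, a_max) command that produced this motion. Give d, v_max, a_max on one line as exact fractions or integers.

d=28 v_max=16 a_max=16

a_max = 16/1 = 16
d_a = ½·16·1 = 8; d_c = 16·3/4 = 12
d = 2·8 + 12 = 28
t_c = 3/4 > 0 so v_max = 16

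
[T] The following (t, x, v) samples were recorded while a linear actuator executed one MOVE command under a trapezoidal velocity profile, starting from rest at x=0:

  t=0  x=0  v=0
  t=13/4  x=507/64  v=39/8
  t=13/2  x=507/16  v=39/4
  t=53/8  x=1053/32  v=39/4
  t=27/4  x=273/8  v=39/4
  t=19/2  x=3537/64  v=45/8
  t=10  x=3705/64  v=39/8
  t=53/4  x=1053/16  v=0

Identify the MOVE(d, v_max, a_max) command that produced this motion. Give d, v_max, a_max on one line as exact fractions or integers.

d=1053/16 v_max=39/4 a_max=3/2

final state: t=53/4, x=1053/16, v=0 → d = 1053/16
a_max = (39/8−0)/(13/4−0) = 3/2
max v = 39/4 over t∈[13/2,27/4] → v_max = 39/4
check: 39/4·(13/2+1/4) = 1053/16 ✓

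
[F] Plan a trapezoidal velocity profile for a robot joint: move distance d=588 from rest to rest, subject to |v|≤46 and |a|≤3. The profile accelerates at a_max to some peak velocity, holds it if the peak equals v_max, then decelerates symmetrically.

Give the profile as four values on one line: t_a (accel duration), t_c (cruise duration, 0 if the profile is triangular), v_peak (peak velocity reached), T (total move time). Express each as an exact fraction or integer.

(v_max)²/a_max = 46²/3 = 2116/3
588 < 2116/3 ⇒ no cruise
v_peak = √(588·3) = √1764 = 42
t_a = 42/3 = 14; t_c = 0
T = 2·14 = 28

t_a=14 t_c=0 v_peak=42 T=28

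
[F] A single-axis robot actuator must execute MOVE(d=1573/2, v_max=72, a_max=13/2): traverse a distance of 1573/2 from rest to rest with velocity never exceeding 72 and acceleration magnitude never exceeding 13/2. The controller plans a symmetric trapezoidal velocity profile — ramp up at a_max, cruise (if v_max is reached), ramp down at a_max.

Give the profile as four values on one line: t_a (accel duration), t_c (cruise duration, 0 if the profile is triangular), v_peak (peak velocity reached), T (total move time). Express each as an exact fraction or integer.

t_a=11 t_c=0 v_peak=143/2 T=22

v_max²/a_max = 72²/(13/2) = 10368/13
1573/2 < 10368/13 ⇒ no cruise
v_peak = √(1573/2·13/2) = √(20449/4) = 143/2
t_a = (143/2)/(13/2) = 11; t_c = 0
T = 2·11 = 22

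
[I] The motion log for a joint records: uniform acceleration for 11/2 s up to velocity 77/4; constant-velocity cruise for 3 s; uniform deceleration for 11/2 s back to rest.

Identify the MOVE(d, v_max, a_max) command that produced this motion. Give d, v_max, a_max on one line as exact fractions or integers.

d=1309/8 v_max=77/4 a_max=7/2

a_max = (77/4)/(11/2) = 7/2
d_a = ½·77/4·11/2 = 847/16; d_c = 77/4·3 = 231/4
d = 2·847/16 + 231/4 = 1309/8
t_c = 3 > 0 so v_max = 77/4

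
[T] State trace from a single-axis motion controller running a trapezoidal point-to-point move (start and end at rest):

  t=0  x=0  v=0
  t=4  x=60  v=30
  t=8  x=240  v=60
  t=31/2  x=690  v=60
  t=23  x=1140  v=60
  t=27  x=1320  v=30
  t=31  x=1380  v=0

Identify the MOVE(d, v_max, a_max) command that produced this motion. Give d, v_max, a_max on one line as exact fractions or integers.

d=1380 v_max=60 a_max=15/2

final state: t=31, x=1380, v=0 → d = 1380
a_max = (30−0)/(4−0) = 15/2
max v = 60 over t∈[8,23] → v_max = 60
check: 60·(8+15) = 1380 ✓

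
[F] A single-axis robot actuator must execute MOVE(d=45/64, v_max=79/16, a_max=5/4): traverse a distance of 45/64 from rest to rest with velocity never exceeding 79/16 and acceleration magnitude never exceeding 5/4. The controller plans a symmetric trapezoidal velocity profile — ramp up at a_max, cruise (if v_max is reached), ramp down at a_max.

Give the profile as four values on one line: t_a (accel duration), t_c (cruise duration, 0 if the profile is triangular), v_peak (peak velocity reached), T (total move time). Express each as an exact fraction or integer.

t_a=3/4 t_c=0 v_peak=15/16 T=3/2

(v_max)²/a_max = (79/16)²/(5/4) = 6241/320
45/64 < 6241/320 → triangular
v_peak = √(45/64·5/4) = √(225/256) = 15/16
t_a = (15/16)/(5/4) = 3/4; t_c = 0
T = 2·3/4 = 3/2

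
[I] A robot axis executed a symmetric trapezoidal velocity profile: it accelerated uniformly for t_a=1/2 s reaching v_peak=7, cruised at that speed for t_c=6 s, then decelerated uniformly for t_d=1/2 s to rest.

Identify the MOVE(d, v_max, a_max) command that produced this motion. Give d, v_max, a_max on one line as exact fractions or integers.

a_max = 7/(1/2) = 14
d_a = ½·7·1/2 = 7/4; d_c = 7·6 = 42
d = 2·7/4 + 42 = 91/2
t_c = 6 > 0 ⇒ limit active, v_max = 7

d=91/2 v_max=7 a_max=14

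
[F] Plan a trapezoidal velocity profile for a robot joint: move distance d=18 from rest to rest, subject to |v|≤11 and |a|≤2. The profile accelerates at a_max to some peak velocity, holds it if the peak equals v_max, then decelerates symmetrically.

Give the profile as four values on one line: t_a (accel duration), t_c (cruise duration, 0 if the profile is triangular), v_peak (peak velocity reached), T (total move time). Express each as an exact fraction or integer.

t_a=3 t_c=0 v_peak=6 T=6

(v_max)²/a_max = 11²/2 = 121/2
18 < 121/2 ⇒ no cruise
v_peak = √(18·2) = √36 = 6
t_a = 6/2 = 3; t_c = 0
T = 2·3 = 6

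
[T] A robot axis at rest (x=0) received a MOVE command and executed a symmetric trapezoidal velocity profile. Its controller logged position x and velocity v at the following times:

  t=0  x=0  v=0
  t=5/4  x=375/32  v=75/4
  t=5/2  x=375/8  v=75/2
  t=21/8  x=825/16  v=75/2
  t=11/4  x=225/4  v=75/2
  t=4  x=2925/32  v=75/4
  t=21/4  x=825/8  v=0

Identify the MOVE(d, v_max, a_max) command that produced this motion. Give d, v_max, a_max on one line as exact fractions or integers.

final state: t=21/4, x=825/8, v=0 → d = 825/8
a_max = (75/4−0)/(5/4−0) = 15
max v = 75/2 over t∈[5/2,11/4] → v_max = 75/2
check: 75/2·(5/2+1/4) = 825/8 ✓

d=825/8 v_max=75/2 a_max=15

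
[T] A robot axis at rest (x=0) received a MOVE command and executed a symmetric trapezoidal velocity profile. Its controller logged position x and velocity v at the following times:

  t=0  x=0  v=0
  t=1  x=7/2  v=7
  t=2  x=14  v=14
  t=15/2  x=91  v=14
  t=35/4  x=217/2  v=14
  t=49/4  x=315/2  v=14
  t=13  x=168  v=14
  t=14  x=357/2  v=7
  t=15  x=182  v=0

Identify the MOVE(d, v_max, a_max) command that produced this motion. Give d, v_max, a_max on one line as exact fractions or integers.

d=182 v_max=14 a_max=7

final state: t=15, x=182, v=0 → d = 182
a_max = (7−0)/(1−0) = 7
max v = 14 over t∈[2,13] → v_max = 14
check: 14·(2+11) = 182 ✓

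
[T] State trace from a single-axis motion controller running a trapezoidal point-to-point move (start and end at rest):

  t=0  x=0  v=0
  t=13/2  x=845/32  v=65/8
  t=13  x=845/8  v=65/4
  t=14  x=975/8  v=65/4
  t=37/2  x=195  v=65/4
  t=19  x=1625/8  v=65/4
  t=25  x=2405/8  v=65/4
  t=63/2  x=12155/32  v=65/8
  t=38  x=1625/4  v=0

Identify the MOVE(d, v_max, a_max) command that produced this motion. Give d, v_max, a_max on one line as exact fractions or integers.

d=1625/4 v_max=65/4 a_max=5/4

final state: t=38, x=1625/4, v=0 → d = 1625/4
a_max = (65/8−0)/(13/2−0) = 5/4
max v = 65/4 over t∈[13,25] → v_max = 65/4
check: 65/4·(13+12) = 1625/4 ✓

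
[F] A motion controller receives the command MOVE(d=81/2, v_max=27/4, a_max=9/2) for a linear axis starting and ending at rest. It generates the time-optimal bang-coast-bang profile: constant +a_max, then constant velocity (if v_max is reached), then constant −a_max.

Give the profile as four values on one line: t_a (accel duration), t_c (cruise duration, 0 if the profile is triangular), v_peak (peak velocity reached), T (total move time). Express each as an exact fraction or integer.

(v_max)²/a_max = (27/4)²/(9/2) = 81/8
81/2 ≥ 81/8 ⇒ cruise phase
t_a = (27/4)/(9/2) = 3/2; v_peak = 27/4
d_cruise = 81/2 − 81/8 = 243/8; t_c = (243/8)/(27/4) = 9/2
T = 2·3/2 + 9/2 = 15/2

t_a=3/2 t_c=9/2 v_peak=27/4 T=15/2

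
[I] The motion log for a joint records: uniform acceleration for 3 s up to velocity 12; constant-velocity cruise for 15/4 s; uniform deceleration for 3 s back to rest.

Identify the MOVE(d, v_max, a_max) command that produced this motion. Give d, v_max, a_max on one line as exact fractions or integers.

a_max = 12/3 = 4
d_a = ½·12·3 = 18; d_c = 12·15/4 = 45
d = 2·18 + 45 = 81
t_c = 15/4 > 0 ⇒ limit active, v_max = 12

d=81 v_max=12 a_max=4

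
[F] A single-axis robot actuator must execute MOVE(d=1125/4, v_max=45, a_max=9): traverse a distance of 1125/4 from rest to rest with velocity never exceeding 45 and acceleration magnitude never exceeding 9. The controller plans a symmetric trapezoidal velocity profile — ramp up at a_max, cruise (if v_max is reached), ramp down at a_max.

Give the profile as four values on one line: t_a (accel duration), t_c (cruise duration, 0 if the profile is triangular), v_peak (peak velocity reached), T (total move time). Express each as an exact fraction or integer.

v_max²/a_max = 45²/9 = 225
1125/4 ≥ 225 so v_max reached
t_a = 45/9 = 5; v_peak = 45
d_cruise = 1125/4 − 225 = 225/4; t_c = (225/4)/45 = 5/4
T = 2·5 + 5/4 = 45/4

t_a=5 t_c=5/4 v_peak=45 T=45/4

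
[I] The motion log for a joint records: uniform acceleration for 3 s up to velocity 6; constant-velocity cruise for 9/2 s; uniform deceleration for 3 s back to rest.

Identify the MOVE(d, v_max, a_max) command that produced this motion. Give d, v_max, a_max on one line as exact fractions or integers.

a_max = 6/3 = 2
d_a = ½·6·3 = 9; d_c = 6·9/2 = 27
d = 2·9 + 27 = 45
t_c = 9/2 > 0 → v_max = v_peak = 6

d=45 v_max=6 a_max=2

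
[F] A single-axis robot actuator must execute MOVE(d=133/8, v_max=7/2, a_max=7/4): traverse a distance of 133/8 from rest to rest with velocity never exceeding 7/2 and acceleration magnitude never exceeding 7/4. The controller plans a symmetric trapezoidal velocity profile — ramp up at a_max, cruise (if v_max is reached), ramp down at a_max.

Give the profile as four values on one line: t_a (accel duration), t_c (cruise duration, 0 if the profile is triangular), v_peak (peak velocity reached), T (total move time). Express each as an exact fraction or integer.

t_a=2 t_c=11/4 v_peak=7/2 T=27/4

v_max²/a_max = (7/2)²/(7/4) = 7
133/8 ≥ 7 so v_max reached
t_a = (7/2)/(7/4) = 2; v_peak = 7/2
d_cruise = 133/8 − 7 = 77/8; t_c = (77/8)/(7/2) = 11/4
T = 2·2 + 11/4 = 27/4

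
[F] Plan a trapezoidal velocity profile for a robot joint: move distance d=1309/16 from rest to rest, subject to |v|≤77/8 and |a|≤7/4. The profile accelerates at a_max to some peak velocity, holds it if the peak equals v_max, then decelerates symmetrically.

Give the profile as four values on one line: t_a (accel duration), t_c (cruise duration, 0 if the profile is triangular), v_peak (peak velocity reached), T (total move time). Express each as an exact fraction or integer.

t_a=11/2 t_c=3 v_peak=77/8 T=14

vₘ²/aₘ = (77/8)²/(7/4) = 847/16
1309/16 ≥ 847/16 so v_max reached
t_a = (77/8)/(7/4) = 11/2; v_peak = 77/8
d_cruise = 1309/16 − 847/16 = 231/8; t_c = (231/8)/(77/8) = 3
T = 2·11/2 + 3 = 14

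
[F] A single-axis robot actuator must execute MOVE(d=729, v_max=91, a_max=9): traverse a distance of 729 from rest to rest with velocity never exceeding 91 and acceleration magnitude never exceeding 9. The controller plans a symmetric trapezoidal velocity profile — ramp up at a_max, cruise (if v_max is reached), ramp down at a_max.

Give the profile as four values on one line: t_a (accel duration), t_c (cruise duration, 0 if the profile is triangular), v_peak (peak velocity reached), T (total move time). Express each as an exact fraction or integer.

t_a=9 t_c=0 v_peak=81 T=18

(v_max)²/a_max = 91²/9 = 8281/9
729 < 8281/9 so t_c = 0
v_peak = √(729·9) = √6561 = 81
t_a = 81/9 = 9; t_c = 0
T = 2·9 = 18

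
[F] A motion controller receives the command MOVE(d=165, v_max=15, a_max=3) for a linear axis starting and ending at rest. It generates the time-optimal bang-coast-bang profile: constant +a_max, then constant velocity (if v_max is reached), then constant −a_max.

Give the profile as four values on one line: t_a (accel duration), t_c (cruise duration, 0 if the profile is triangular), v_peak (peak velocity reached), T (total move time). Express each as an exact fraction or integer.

vₘ²/aₘ = 15²/3 = 75
165 ≥ 75 so v_max reached
t_a = 15/3 = 5; v_peak = 15
d_cruise = 165 − 75 = 90; t_c = 90/15 = 6
T = 2·5 + 6 = 16

t_a=5 t_c=6 v_peak=15 T=16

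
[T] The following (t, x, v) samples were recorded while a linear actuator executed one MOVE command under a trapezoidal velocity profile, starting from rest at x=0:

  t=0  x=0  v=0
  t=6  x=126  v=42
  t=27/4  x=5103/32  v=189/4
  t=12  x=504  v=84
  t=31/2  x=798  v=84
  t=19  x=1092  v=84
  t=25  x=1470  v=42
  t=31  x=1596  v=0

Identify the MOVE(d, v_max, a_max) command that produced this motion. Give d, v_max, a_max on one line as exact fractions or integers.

d=1596 v_max=84 a_max=7

final state: t=31, x=1596, v=0 → d = 1596
a_max = (42−0)/(6−0) = 7
max v = 84 over t∈[12,19] → v_max = 84
check: 84·(12+7) = 1596 ✓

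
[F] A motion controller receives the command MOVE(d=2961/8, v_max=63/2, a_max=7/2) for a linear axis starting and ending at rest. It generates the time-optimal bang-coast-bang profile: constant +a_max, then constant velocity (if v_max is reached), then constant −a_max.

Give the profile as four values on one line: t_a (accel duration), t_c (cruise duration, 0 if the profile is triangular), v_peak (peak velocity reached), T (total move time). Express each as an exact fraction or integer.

(v_max)²/a_max = (63/2)²/(7/2) = 567/2
2961/8 ≥ 567/2 so v_max reached
t_a = (63/2)/(7/2) = 9; v_peak = 63/2
d_cruise = 2961/8 − 567/2 = 693/8; t_c = (693/8)/(63/2) = 11/4
T = 2·9 + 11/4 = 83/4

t_a=9 t_c=11/4 v_peak=63/2 T=83/4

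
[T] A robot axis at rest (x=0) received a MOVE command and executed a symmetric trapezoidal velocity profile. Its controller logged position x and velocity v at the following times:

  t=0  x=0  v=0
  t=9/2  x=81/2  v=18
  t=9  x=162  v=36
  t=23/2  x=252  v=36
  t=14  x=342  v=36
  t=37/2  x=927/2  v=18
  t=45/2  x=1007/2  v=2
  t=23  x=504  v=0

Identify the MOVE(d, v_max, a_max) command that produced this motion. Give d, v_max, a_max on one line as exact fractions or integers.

final state: t=23, x=504, v=0 → d = 504
a_max = (18−0)/(9/2−0) = 4
max v = 36 over t∈[9,14] → v_max = 36
check: 36·(9+5) = 504 ✓

d=504 v_max=36 a_max=4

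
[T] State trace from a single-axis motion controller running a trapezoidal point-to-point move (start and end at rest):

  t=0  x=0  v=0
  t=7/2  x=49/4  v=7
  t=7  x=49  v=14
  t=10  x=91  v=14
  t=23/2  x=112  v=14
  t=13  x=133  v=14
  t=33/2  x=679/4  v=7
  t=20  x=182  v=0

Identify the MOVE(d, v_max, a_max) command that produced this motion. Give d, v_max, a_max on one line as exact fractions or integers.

final state: t=20, x=182, v=0 → d = 182
a_max = (7−0)/(7/2−0) = 2
max v = 14 over t∈[7,13] → v_max = 14
check: 14·(7+6) = 182 ✓

d=182 v_max=14 a_max=2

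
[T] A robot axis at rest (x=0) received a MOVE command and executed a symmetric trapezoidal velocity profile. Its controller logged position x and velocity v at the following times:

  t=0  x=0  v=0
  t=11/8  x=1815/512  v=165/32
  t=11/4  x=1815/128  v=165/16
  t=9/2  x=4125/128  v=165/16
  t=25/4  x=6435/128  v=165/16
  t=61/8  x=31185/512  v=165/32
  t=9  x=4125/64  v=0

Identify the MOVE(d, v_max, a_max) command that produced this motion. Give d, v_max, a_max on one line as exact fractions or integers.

d=4125/64 v_max=165/16 a_max=15/4

final state: t=9, x=4125/64, v=0 → d = 4125/64
a_max = (165/32−0)/(11/8−0) = 15/4
max v = 165/16 over t∈[11/4,25/4] → v_max = 165/16
check: 165/16·(11/4+7/2) = 4125/64 ✓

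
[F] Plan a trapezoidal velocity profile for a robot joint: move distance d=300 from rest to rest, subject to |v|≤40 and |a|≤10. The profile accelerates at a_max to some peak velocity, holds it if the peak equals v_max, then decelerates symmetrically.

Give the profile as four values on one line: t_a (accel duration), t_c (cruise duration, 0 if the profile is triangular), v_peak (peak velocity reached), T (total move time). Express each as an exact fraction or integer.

t_a=4 t_c=7/2 v_peak=40 T=23/2

v_max²/a_max = 40²/10 = 160
300 ≥ 160 ⇒ cruise phase
t_a = 40/10 = 4; v_peak = 40
d_cruise = 300 − 160 = 140; t_c = 140/40 = 7/2
T = 2·4 + 7/2 = 23/2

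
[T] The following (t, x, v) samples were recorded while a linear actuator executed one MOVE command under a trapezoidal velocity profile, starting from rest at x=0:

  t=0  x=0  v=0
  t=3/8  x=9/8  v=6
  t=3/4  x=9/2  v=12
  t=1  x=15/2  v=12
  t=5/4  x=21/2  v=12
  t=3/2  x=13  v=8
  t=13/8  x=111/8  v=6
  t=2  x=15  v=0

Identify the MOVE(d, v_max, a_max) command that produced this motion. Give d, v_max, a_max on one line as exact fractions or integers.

final state: t=2, x=15, v=0 → d = 15
a_max = (6−0)/(3/8−0) = 16
max v = 12 over t∈[3/4,5/4] → v_max = 12
check: 12·(3/4+1/2) = 15 ✓

d=15 v_max=12 a_max=16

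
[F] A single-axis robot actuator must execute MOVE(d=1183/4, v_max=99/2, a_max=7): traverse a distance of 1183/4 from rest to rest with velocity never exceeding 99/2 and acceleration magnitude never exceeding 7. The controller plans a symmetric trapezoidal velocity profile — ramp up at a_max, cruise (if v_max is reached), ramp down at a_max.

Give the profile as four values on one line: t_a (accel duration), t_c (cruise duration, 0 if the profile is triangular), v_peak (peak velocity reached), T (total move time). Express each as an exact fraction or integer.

t_a=13/2 t_c=0 v_peak=91/2 T=13

v_max²/a_max = (99/2)²/7 = 9801/28
1183/4 < 9801/28 → triangular
v_peak = √(1183/4·7) = √(8281/4) = 91/2
t_a = (91/2)/7 = 13/2; t_c = 0
T = 2·13/2 = 13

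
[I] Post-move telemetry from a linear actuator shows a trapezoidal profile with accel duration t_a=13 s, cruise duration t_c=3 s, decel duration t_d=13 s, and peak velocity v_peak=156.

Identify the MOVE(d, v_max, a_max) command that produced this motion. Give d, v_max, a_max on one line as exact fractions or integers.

a_max = 156/13 = 12
d_a = ½·156·13 = 1014; d_c = 156·3 = 468
d = 2·1014 + 468 = 2496
t_c = 3 > 0 so v_max = 156

d=2496 v_max=156 a_max=12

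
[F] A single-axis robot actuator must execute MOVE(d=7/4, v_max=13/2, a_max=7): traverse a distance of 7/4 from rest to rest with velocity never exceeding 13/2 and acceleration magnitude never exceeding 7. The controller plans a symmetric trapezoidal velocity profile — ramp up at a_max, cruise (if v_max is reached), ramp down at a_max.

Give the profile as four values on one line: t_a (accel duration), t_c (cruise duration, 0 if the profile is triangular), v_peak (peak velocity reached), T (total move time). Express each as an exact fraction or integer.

t_a=1/2 t_c=0 v_peak=7/2 T=1

v_max²/a_max = (13/2)²/7 = 169/28
7/4 < 169/28 so t_c = 0
v_peak = √(7/4·7) = √(49/4) = 7/2
t_a = (7/2)/7 = 1/2; t_c = 0
T = 2·1/2 = 1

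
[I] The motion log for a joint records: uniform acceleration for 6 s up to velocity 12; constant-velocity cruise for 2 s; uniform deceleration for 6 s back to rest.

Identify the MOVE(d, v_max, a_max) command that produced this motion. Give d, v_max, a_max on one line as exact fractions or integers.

a_max = 12/6 = 2
d_a = ½·12·6 = 36; d_c = 12·2 = 24
d = 2·36 + 24 = 96
t_c = 2 > 0 → v_max = v_peak = 12

d=96 v_max=12 a_max=2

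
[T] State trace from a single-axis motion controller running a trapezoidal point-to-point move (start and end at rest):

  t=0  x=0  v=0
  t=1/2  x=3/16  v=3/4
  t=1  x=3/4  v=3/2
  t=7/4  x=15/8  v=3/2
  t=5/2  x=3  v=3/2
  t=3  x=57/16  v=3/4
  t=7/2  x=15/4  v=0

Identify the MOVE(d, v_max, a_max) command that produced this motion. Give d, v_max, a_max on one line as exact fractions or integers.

final state: t=7/2, x=15/4, v=0 → d = 15/4
a_max = (3/4−0)/(1/2−0) = 3/2
max v = 3/2 over t∈[1,5/2] → v_max = 3/2
check: 3/2·(1+3/2) = 15/4 ✓

d=15/4 v_max=3/2 a_max=3/2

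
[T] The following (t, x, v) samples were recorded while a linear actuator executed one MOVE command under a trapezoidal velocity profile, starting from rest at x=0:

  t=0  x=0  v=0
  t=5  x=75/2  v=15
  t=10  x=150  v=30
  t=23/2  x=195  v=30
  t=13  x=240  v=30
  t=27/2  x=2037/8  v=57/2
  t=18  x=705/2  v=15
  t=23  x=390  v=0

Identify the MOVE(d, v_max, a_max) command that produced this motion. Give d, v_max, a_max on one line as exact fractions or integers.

d=390 v_max=30 a_max=3

final state: t=23, x=390, v=0 → d = 390
a_max = (15−0)/(5−0) = 3
max v = 30 over t∈[10,13] → v_max = 30
check: 30·(10+3) = 390 ✓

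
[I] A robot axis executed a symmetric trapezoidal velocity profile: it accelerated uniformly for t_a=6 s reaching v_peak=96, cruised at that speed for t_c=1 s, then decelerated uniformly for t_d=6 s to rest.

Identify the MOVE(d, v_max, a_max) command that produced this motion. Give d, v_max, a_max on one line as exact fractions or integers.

d=672 v_max=96 a_max=16

a_max = 96/6 = 16
d_a = ½·96·6 = 288; d_c = 96·1 = 96
d = 2·288 + 96 = 672
t_c = 1 > 0 ⇒ limit active, v_max = 96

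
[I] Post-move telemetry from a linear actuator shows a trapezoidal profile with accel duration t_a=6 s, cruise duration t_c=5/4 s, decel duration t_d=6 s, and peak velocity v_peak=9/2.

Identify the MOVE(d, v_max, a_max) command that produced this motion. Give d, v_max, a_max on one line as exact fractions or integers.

d=261/8 v_max=9/2 a_max=3/4

a_max = (9/2)/6 = 3/4
d_a = ½·9/2·6 = 27/2; d_c = 9/2·5/4 = 45/8
d = 2·27/2 + 45/8 = 261/8
t_c = 5/4 > 0 so v_max = 9/2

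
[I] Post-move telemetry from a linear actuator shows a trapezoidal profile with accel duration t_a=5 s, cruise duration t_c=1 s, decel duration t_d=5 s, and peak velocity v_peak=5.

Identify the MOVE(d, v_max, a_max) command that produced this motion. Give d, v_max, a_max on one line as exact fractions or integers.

a_max = 5/5 = 1
d_a = ½·5·5 = 25/2; d_c = 5·1 = 5
d = 2·25/2 + 5 = 30
t_c = 1 > 0 → v_max = v_peak = 5

d=30 v_max=5 a_max=1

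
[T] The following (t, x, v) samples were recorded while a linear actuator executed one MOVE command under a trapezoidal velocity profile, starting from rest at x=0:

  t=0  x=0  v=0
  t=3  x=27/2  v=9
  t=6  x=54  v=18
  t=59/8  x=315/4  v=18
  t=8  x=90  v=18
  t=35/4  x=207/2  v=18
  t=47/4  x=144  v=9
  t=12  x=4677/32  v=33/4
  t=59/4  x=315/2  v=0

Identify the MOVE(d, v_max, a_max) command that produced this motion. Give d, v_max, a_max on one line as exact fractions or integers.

d=315/2 v_max=18 a_max=3

final state: t=59/4, x=315/2, v=0 → d = 315/2
a_max = (9−0)/(3−0) = 3
max v = 18 over t∈[6,35/4] → v_max = 18
check: 18·(6+11/4) = 315/2 ✓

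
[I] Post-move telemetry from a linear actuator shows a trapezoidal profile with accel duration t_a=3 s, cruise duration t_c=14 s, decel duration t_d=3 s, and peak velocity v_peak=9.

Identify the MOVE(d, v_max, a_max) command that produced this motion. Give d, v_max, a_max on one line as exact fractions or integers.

d=153 v_max=9 a_max=3

a_max = 9/3 = 3
d_a = ½·9·3 = 27/2; d_c = 9·14 = 126
d = 2·27/2 + 126 = 153
t_c = 14 > 0 so v_max = 9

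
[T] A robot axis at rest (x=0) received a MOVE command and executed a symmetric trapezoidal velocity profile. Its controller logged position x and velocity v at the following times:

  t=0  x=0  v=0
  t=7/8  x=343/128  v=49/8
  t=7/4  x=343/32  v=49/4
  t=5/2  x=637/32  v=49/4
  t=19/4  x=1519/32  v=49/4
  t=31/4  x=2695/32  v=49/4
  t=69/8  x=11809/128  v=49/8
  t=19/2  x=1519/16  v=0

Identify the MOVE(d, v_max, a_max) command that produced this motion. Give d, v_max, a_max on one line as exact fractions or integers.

final state: t=19/2, x=1519/16, v=0 → d = 1519/16
a_max = (49/8−0)/(7/8−0) = 7
max v = 49/4 over t∈[7/4,31/4] → v_max = 49/4
check: 49/4·(7/4+6) = 1519/16 ✓

d=1519/16 v_max=49/4 a_max=7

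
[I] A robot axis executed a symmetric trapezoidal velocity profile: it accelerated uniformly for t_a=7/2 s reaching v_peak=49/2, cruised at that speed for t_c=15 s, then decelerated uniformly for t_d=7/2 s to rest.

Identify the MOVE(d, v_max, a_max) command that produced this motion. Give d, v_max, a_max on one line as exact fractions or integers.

a_max = (49/2)/(7/2) = 7
d_a = ½·49/2·7/2 = 343/8; d_c = 49/2·15 = 735/2
d = 2·343/8 + 735/2 = 1813/4
t_c = 15 > 0 ⇒ limit active, v_max = 49/2

d=1813/4 v_max=49/2 a_max=7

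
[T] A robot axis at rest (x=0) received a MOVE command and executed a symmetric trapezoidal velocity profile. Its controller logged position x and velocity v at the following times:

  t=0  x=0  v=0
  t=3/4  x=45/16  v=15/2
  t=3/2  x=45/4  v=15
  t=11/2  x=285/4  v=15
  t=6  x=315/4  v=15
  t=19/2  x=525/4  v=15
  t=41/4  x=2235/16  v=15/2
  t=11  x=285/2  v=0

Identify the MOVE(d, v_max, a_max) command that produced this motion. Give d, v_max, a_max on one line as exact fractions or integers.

d=285/2 v_max=15 a_max=10

final state: t=11, x=285/2, v=0 → d = 285/2
a_max = (15/2−0)/(3/4−0) = 10
max v = 15 over t∈[3/2,19/2] → v_max = 15
check: 15·(3/2+8) = 285/2 ✓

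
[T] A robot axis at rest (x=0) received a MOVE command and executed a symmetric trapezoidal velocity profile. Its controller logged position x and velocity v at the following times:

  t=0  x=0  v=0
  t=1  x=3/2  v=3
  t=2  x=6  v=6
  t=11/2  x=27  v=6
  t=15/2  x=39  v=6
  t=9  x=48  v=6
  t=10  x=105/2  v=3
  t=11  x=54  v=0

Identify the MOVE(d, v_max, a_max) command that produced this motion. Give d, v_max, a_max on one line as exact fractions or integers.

d=54 v_max=6 a_max=3

final state: t=11, x=54, v=0 → d = 54
a_max = (3−0)/(1−0) = 3
max v = 6 over t∈[2,9] → v_max = 6
check: 6·(2+7) = 54 ✓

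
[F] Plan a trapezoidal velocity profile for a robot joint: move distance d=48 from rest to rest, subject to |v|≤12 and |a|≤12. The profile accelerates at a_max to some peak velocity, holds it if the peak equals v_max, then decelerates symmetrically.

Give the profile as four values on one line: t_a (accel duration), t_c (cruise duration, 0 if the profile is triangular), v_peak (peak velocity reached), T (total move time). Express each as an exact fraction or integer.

v_max²/a_max = 12²/12 = 12
48 ≥ 12 ⇒ cruise phase
t_a = 12/12 = 1; v_peak = 12
d_cruise = 48 − 12 = 36; t_c = 36/12 = 3
T = 2·1 + 3 = 5

t_a=1 t_c=3 v_peak=12 T=5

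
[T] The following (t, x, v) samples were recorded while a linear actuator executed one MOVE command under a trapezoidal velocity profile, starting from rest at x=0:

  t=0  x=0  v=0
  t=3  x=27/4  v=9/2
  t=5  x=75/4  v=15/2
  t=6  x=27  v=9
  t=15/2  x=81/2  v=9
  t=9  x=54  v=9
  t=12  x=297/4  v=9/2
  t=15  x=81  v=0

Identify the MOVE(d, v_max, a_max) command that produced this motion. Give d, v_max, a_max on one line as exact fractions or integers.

final state: t=15, x=81, v=0 → d = 81
a_max = (9/2−0)/(3−0) = 3/2
max v = 9 over t∈[6,9] → v_max = 9
check: 9·(6+3) = 81 ✓

d=81 v_max=9 a_max=3/2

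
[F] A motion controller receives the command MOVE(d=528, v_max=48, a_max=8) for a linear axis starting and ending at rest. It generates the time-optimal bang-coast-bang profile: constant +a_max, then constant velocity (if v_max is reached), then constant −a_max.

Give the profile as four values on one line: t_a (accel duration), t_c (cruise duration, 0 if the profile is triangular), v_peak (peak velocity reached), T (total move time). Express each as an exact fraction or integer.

t_a=6 t_c=5 v_peak=48 T=17

(v_max)²/a_max = 48²/8 = 288
528 ≥ 288 → trapezoidal
t_a = 48/8 = 6; v_peak = 48
d_cruise = 528 − 288 = 240; t_c = 240/48 = 5
T = 2·6 + 5 = 17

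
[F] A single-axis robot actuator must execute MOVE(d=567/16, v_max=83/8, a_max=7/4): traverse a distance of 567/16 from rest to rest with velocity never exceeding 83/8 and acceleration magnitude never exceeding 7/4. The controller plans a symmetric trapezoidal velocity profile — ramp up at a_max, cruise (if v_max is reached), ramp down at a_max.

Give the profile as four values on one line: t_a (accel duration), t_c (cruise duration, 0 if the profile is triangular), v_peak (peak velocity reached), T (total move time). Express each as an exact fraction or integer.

v_max²/a_max = (83/8)²/(7/4) = 6889/112
567/16 < 6889/112 so t_c = 0
v_peak = √(567/16·7/4) = √(3969/64) = 63/8
t_a = (63/8)/(7/4) = 9/2; t_c = 0
T = 2·9/2 = 9

t_a=9/2 t_c=0 v_peak=63/8 T=9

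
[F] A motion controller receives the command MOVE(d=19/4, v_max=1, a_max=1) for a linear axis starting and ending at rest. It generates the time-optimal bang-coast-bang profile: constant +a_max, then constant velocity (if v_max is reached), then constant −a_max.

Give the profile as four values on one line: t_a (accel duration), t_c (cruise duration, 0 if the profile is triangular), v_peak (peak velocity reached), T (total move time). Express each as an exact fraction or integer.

(v_max)²/a_max = 1²/1 = 1
19/4 ≥ 1 ⇒ cruise phase
t_a = 1/1 = 1; v_peak = 1
d_cruise = 19/4 − 1 = 15/4; t_c = (15/4)/1 = 15/4
T = 2·1 + 15/4 = 23/4

t_a=1 t_c=15/4 v_peak=1 T=23/4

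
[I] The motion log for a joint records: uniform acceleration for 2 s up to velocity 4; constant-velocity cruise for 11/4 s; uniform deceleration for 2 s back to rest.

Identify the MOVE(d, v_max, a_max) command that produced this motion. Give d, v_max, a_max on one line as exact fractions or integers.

d=19 v_max=4 a_max=2

a_max = 4/2 = 2
d_a = ½·4·2 = 4; d_c = 4·11/4 = 11
d = 2·4 + 11 = 19
t_c = 11/4 > 0 ⇒ limit active, v_max = 4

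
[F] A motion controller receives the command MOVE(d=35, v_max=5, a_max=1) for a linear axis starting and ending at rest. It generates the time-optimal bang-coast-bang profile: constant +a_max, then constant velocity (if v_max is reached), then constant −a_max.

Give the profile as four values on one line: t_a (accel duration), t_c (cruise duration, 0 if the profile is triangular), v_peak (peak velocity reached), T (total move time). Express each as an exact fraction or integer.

t_a=5 t_c=2 v_peak=5 T=12

(v_max)²/a_max = 5²/1 = 25
35 ≥ 25 → trapezoidal
t_a = 5/1 = 5; v_peak = 5
d_cruise = 35 − 25 = 10; t_c = 10/5 = 2
T = 2·5 + 2 = 12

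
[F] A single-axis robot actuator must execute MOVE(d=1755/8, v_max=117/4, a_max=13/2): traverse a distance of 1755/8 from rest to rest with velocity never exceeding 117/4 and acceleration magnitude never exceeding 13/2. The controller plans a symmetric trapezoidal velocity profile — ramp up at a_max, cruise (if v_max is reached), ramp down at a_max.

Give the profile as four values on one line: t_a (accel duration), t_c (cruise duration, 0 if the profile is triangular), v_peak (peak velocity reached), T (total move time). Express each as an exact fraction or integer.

v_max²/a_max = (117/4)²/(13/2) = 1053/8
1755/8 ≥ 1053/8 → trapezoidal
t_a = (117/4)/(13/2) = 9/2; v_peak = 117/4
d_cruise = 1755/8 − 1053/8 = 351/4; t_c = (351/4)/(117/4) = 3
T = 2·9/2 + 3 = 12

t_a=9/2 t_c=3 v_peak=117/4 T=12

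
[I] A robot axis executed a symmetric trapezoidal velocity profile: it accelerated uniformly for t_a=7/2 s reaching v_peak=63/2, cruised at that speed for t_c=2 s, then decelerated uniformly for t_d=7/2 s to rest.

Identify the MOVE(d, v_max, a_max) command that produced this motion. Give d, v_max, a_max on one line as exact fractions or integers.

a_max = (63/2)/(7/2) = 9
d_a = ½·63/2·7/2 = 441/8; d_c = 63/2·2 = 63
d = 2·441/8 + 63 = 693/4
t_c = 2 > 0 → v_max = v_peak = 63/2

d=693/4 v_max=63/2 a_max=9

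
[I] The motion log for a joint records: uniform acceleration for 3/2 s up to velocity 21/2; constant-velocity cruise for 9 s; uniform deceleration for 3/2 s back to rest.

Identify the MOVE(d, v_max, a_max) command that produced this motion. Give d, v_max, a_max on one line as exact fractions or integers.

a_max = (21/2)/(3/2) = 7
d_a = ½·21/2·3/2 = 63/8; d_c = 21/2·9 = 189/2
d = 2·63/8 + 189/2 = 441/4
t_c = 9 > 0 so v_max = 21/2

d=441/4 v_max=21/2 a_max=7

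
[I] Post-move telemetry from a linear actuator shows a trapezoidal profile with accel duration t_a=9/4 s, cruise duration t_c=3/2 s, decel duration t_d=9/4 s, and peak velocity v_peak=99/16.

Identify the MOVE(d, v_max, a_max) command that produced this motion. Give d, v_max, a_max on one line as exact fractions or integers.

a_max = (99/16)/(9/4) = 11/4
d_a = ½·99/16·9/4 = 891/128; d_c = 99/16·3/2 = 297/32
d = 2·891/128 + 297/32 = 1485/64
t_c = 3/2 > 0 ⇒ limit active, v_max = 99/16

d=1485/64 v_max=99/16 a_max=11/4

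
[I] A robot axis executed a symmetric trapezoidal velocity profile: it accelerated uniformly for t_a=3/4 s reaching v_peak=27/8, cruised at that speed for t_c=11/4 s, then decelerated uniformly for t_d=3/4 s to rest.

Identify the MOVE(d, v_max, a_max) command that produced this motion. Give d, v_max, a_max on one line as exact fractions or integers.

d=189/16 v_max=27/8 a_max=9/2

a_max = (27/8)/(3/4) = 9/2
d_a = ½·27/8·3/4 = 81/64; d_c = 27/8·11/4 = 297/32
d = 2·81/64 + 297/32 = 189/16
t_c = 11/4 > 0 so v_max = 27/8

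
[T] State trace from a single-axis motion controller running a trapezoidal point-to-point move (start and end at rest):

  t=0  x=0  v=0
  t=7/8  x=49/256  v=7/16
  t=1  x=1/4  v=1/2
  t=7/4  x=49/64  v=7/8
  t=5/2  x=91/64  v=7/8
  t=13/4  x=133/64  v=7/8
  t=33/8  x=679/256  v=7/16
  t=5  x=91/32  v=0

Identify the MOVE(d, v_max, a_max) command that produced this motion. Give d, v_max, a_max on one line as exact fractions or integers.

final state: t=5, x=91/32, v=0 → d = 91/32
a_max = (7/16−0)/(7/8−0) = 1/2
max v = 7/8 over t∈[7/4,13/4] → v_max = 7/8
check: 7/8·(7/4+3/2) = 91/32 ✓

d=91/32 v_max=7/8 a_max=1/2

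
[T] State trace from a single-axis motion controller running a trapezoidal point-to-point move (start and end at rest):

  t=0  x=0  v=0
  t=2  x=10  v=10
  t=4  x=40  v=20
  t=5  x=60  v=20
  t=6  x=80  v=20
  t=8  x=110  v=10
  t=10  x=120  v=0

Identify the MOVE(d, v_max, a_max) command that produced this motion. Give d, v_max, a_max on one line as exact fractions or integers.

d=120 v_max=20 a_max=5

final state: t=10, x=120, v=0 → d = 120
a_max = (10−0)/(2−0) = 5
max v = 20 over t∈[4,6] → v_max = 20
check: 20·(4+2) = 120 ✓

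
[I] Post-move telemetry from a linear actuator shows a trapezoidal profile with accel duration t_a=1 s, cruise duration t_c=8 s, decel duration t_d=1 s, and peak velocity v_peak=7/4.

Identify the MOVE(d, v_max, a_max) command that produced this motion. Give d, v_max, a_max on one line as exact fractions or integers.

d=63/4 v_max=7/4 a_max=7/4

a_max = (7/4)/1 = 7/4
d_a = ½·7/4·1 = 7/8; d_c = 7/4·8 = 14
d = 2·7/8 + 14 = 63/4
t_c = 8 > 0 → v_max = v_peak = 7/4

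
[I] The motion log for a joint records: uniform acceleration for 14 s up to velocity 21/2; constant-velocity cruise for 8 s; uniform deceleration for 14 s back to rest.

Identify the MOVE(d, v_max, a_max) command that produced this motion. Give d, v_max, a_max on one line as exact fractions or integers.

a_max = (21/2)/14 = 3/4
d_a = ½·21/2·14 = 147/2; d_c = 21/2·8 = 84
d = 2·147/2 + 84 = 231
t_c = 8 > 0 ⇒ limit active, v_max = 21/2

d=231 v_max=21/2 a_max=3/4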